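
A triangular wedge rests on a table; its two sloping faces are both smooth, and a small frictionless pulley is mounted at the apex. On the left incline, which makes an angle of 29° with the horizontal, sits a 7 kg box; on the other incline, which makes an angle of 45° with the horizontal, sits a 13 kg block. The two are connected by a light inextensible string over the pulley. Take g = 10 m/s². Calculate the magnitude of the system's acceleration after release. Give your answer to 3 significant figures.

2.90 m/s²

Resolve each weight along its own incline: the 7 kg mass has component 7 × 10 × sin 29° = 33.937 N down its slope, and the 13 kg mass has 13 × 10 × sin 45° = 91.924 N down its slope.
The 13 kg side's 91.924 N exceeds the other side's 33.937 N, so that mass slides down and the 7 kg mass slides up. Taking that direction as positive, Newton's second law for the whole system gives 91.924 − 33.937 = (7 + 13) a, so a = 57.987 / 20 = 2.8994 m/s².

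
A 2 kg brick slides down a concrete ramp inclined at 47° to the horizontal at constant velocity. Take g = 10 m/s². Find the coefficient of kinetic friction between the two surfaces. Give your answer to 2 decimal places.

1.07

At constant velocity the net force along the incline is zero: mg sin 47° = μ mg cos 47°.
So μ = tan 47° = 0.7314 / 0.6820 = 1.0724.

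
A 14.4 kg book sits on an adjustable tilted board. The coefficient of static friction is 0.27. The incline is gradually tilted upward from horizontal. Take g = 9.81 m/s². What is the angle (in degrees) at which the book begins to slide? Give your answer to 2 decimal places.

15.11°

At the threshold of sliding, static friction is at its maximum μ_s N and exactly balances the weight component along the incline: mg sin θ = μ_s mg cos θ.
Hence tan θ = μ_s = 0.27, so θ = arctan(0.27) = 15.1096°.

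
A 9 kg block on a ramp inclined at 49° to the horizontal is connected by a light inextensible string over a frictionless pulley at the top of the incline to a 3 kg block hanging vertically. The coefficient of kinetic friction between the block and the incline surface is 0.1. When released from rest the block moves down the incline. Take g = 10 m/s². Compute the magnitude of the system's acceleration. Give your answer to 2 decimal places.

2.67 m/s²

For the block on the incline: the weight component along the slope is m₁g sin 49° = 9 × 10 × 0.7547 = 67.923 N and the normal force is N = m₁g cos 49° = 59.045 N.
Kinetic friction opposes the block's motion down the incline: f = μN = 0.1 × 59.045 = 5.905 N acting up the slope.
Newton's second law for the block (down-slope positive): 67.923 − 5.905 − T = 9 a. For the hanging block (upward positive): T − 3 × 10 = 3 a.
Adding the two equations eliminates T: 32.018 = 12 a, so a = 2.6682 m/s².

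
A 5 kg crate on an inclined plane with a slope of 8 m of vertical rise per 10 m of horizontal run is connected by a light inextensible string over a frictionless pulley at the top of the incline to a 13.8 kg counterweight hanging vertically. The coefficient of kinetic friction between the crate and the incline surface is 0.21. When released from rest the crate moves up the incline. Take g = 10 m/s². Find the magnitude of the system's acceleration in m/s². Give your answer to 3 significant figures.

5.24 m/s²

For the crate on the incline: the weight component along the slope is m₁g sin 38.66° = 5 × 10 × 0.6247 = 31.235 N and the normal force is N = m₁g cos 38.66° = 39.043 N.
Kinetic friction opposes the crate's motion up the incline: f = μN = 0.21 × 39.043 = 8.199 N acting down the slope.
Newton's second law for the crate (up-slope positive): T − 31.235 − 8.199 = 5 a. For the hanging counterweight (downward positive): 13.8 × 10 − T = 13.8 a.
Adding the two equations eliminates T: 98.566 = 18.8 a, so a = 5.2429 m/s².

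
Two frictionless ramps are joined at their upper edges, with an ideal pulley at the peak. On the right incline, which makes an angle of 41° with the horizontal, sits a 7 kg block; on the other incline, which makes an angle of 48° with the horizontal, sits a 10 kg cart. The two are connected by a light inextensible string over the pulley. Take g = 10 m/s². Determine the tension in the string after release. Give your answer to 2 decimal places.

Resolve each weight along its own incline: the 7 kg mass has component 7 × 10 × sin 41° = 45.924 N down its slope, and the 10 kg mass has 10 × 10 × sin 48° = 74.314 N down its slope.
The 10 kg side's 74.314 N exceeds the other side's 45.924 N, so that mass slides down and the 7 kg mass slides up. Taking that direction as positive, Newton's second law for the whole system gives 74.314 − 45.924 = (7 + 10) a, so a = 28.390 / 17 = 1.6700 m/s².
For the 7 kg mass (up-slope positive): T − 45.924 = 7 × 1.6700, so T = 57.614 N.

57.61 N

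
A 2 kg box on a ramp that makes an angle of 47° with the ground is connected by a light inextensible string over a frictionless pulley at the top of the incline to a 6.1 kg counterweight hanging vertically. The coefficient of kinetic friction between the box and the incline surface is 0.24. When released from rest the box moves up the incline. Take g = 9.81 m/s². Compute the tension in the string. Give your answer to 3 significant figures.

28.0 N

For the box on the incline: the weight component along the slope is m₁g sin 47° = 2 × 9.81 × 0.7314 = 14.350 N and the normal force is N = m₁g cos 47° = 13.381 N.
Kinetic friction opposes the box's motion up the incline: f = μN = 0.24 × 13.381 = 3.211 N acting down the slope.
Newton's second law for the box (up-slope positive): T − 14.350 − 3.211 = 2 a. For the hanging counterweight (downward positive): 6.1 × 9.81 − T = 6.1 a.
Adding the two equations eliminates T: 42.280 = 8.1 a, so a = 5.2198 m/s².
Then from the hanging counterweight's equation, T = 6.1 × (9.81 − 5.2198) = 28.000 N.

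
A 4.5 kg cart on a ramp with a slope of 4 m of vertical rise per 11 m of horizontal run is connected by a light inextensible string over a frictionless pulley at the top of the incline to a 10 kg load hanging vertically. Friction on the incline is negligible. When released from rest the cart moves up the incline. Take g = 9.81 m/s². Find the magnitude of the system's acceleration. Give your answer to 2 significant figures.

For the cart on the incline: the weight component along the slope is m₁g sin 19.98° = 4.5 × 9.81 × 0.3417 = 15.084 N and the normal force is N = m₁g cos 19.98° = 41.487 N.
Newton's second law for the cart (up-slope positive): T − 15.084 = 4.5 a. For the hanging load (downward positive): 10 × 9.81 − T = 10 a.
Adding the two equations eliminates T: 83.016 = 14.5 a, so a = 5.7252 m/s².

5.7 m/s²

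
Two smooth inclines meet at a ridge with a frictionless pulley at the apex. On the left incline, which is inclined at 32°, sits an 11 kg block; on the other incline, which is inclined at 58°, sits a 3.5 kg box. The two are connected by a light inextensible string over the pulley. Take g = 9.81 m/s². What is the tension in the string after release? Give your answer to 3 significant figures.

Resolve each weight along its own incline: the 11 kg mass has component 11 × 9.81 × sin 32° = 57.184 N down its slope, and the 3.5 kg mass has 3.5 × 9.81 × sin 58° = 29.118 N down its slope.
The 11 kg side's 57.184 N exceeds the other side's 29.118 N, so that mass slides down and the 3.5 kg mass slides up. Taking that direction as positive, Newton's second law for the whole system gives 57.184 − 29.118 = (11 + 3.5) a, so a = 28.066 / 14.5 = 1.9356 m/s².
For the 3.5 kg mass (up-slope positive): T − 29.118 = 3.5 × 1.9356, so T = 35.893 N.

35.9 N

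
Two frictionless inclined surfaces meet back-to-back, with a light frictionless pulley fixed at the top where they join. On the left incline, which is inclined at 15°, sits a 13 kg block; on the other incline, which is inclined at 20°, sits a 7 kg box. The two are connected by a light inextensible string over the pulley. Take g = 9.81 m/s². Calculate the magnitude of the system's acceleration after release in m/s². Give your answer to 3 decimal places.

Resolve each weight along its own incline: the 13 kg mass has component 13 × 9.81 × sin 15° = 33.007 N down its slope, and the 7 kg mass has 7 × 9.81 × sin 20° = 23.487 N down its slope.
The 13 kg side's 33.007 N exceeds the other side's 23.487 N, so that mass slides down and the 7 kg mass slides up. Taking that direction as positive, Newton's second law for the whole system gives 33.007 − 23.487 = (13 + 7) a, so a = 9.520 / 20 = 0.4760 m/s².

0.476 m/s²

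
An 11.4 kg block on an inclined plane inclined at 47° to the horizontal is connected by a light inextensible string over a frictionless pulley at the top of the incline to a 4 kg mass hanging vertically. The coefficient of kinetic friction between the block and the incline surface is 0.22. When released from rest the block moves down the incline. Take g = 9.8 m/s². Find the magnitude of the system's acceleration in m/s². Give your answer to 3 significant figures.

1.67 m/s²

For the block on the incline: the weight component along the slope is m₁g sin 47° = 11.4 × 9.8 × 0.7314 = 81.712 N and the normal force is N = m₁g cos 47° = 76.193 N.
Kinetic friction opposes the block's motion down the incline: f = μN = 0.22 × 76.193 = 16.762 N acting up the slope.
Newton's second law for the block (down-slope positive): 81.712 − 16.762 − T = 11.4 a. For the hanging mass (upward positive): T − 4 × 9.8 = 4 a.
Adding the two equations eliminates T: 25.750 = 15.4 a, so a = 1.6721 m/s².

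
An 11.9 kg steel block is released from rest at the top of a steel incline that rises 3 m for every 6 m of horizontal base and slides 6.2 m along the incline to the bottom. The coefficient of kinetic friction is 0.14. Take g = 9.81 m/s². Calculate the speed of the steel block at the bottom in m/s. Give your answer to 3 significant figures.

6.26 m/s

The weight component along the incline is mg sin 26.57° = 52.207 N and the normal force is N = mg cos 26.57° = 104.415 N.
Friction up the slope is f = μN = 0.14 × 104.415 = 14.618 N, so the net downslope force is 52.207 − 14.618 = 37.589 N and a = 37.589 / 11.9 = 3.1587 m/s².
Starting from rest over a distance of 6.2 m, v² = 2aL = 2 × 3.1587 × 6.2 = 39.1679, so v = 6.2584 m/s.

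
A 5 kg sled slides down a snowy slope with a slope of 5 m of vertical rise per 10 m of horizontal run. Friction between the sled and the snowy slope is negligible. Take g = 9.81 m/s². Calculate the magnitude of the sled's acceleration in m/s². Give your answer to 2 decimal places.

4.39 m/s²

Resolving the weight along the incline: the component pulling the sled down the slope is mg sin 26.57° = 5 × 9.81 × 0.4472 = 21.935 N, and the normal force is N = mg cos 26.57° = 5 × 9.81 × 0.8944 = 43.870 N.
With no friction the net force along the incline is 21.935 N, so a = g sin 26.57° = 21.935 / 5 = 4.3870 m/s².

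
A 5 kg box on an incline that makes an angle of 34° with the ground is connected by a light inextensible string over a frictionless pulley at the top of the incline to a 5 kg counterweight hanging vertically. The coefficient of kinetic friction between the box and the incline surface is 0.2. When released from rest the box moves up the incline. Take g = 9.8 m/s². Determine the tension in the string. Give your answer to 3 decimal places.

42.263 N

For the box on the incline: the weight component along the slope is m₁g sin 34° = 5 × 9.8 × 0.5592 = 27.401 N and the normal force is N = m₁g cos 34° = 40.623 N.
Kinetic friction opposes the box's motion up the incline: f = μN = 0.2 × 40.623 = 8.125 N acting down the slope.
Newton's second law for the box (up-slope positive): T − 27.401 − 8.125 = 5 a. For the hanging counterweight (downward positive): 5 × 9.8 − T = 5 a.
Adding the two equations eliminates T: 13.474 = 10 a, so a = 1.3474 m/s².
Then from the hanging counterweight's equation, T = 5 × (9.8 − 1.3474) = 42.263 N.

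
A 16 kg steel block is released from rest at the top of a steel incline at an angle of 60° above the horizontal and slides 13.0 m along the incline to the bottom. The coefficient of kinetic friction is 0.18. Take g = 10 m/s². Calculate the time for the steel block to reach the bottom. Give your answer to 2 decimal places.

1.83 s

The weight component along the incline is mg sin 60° = 138.564 N and the normal force is N = mg cos 60° = 80.000 N.
Friction up the slope is f = μN = 0.18 × 80.000 = 14.400 N, so the net downslope force is 138.564 − 14.400 = 124.164 N and a = 124.164 / 16 = 7.7603 m/s².
Starting from rest, L = ½at², so t = √(2L/a) = √(2 × 13.0 / 7.7603) = 1.8304 s.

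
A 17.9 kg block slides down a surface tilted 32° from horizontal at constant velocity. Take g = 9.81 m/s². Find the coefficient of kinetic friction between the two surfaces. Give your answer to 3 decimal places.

0.625

At constant velocity the net force along the incline is zero: mg sin 32° = μ mg cos 32°.
So μ = tan 32° = 0.5299 / 0.8480 = 0.6249.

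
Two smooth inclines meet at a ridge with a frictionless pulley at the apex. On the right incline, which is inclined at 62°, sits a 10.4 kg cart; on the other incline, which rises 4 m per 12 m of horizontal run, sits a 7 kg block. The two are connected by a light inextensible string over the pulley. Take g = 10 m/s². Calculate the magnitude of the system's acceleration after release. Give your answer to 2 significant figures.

Resolve each weight along its own incline: the 10.4 kg mass has component 10.4 × 10 × sin 62° = 91.827 N down its slope, and the 7 kg mass has 7 × 10 × sin 18.43° = 22.136 N down its slope.
The 10.4 kg side's 91.827 N exceeds the other side's 22.136 N, so that mass slides down and the 7 kg mass slides up. Taking that direction as positive, Newton's second law for the whole system gives 91.827 − 22.136 = (10.4 + 7) a, so a = 69.691 / 17.4 = 4.0052 m/s².

4.0 m/s²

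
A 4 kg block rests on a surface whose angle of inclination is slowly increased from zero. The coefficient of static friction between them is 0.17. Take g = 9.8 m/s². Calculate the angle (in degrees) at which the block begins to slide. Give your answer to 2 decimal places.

9.65°

At the threshold of sliding, static friction is at its maximum μ_s N and exactly balances the weight component along the incline: mg sin θ = μ_s mg cos θ.
Hence tan θ = μ_s = 0.17, so θ = arctan(0.17) = 9.6480°.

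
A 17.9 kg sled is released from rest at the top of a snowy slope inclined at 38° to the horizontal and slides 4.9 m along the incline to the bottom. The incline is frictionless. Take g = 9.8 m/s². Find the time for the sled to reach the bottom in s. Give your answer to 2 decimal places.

1.27 s

The weight component along the incline is mg sin 38° = 107.999 N and the normal force is N = mg cos 38° = 138.233 N.
With no friction, a = g sin 38° = 6.0335 m/s².
Starting from rest, L = ½at², so t = √(2L/a) = √(2 × 4.9 / 6.0335) = 1.2745 s.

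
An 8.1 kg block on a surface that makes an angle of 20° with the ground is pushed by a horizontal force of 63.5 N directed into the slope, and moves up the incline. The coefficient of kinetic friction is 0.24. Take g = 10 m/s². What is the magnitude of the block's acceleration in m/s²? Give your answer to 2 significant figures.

The horizontal push has components F cos 20° = 63.5 × 0.9397 = 59.671 N up the incline and F sin 20° = 63.5 × 0.3420 = 21.717 N pressing into the surface.
The normal force is therefore N = mg cos 20° + F sin 20° = 76.116 + 21.717 = 97.833 N, and kinetic friction down the slope is μN = 0.24 × 97.833 = 23.480 N.
Along the incline: F cos 20° − mg sin 20° − μN = ma, so 59.671 − 27.702 − 23.480 = 8.1 a, giving a = 1.0480 m/s².

1.0 m/s²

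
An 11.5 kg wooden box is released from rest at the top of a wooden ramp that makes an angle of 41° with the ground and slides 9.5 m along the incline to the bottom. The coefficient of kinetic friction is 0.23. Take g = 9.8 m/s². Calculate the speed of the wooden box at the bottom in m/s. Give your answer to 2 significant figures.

The weight component along the incline is mg sin 41° = 73.938 N and the normal force is N = mg cos 41° = 85.056 N.
Friction up the slope is f = μN = 0.23 × 85.056 = 19.563 N, so the net downslope force is 73.938 − 19.563 = 54.375 N and a = 54.375 / 11.5 = 4.7283 m/s².
Starting from rest over a distance of 9.5 m, v² = 2aL = 2 × 4.7283 × 9.5 = 89.8377, so v = 9.4783 m/s.

9.5 m/s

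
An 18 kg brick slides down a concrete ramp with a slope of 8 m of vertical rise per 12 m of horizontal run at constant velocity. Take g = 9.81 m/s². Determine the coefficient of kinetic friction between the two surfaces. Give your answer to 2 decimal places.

0.67

At constant velocity the net force along the incline is zero: mg sin 33.69° = μ mg cos 33.69°.
So μ = tan 33.69° = 0.5547 / 0.8321 = 0.6666.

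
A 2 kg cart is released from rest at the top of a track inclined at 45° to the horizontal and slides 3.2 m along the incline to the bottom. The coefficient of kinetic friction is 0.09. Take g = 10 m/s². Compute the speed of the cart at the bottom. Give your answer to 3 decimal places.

6.417 m/s

The weight component along the incline is mg sin 45° = 14.142 N and the normal force is N = mg cos 45° = 14.142 N.
Friction up the slope is f = μN = 0.09 × 14.142 = 1.273 N, so the net downslope force is 14.142 − 1.273 = 12.869 N and a = 12.869 / 2 = 6.4345 m/s².
Starting from rest over a distance of 3.2 m, v² = 2aL = 2 × 6.4345 × 3.2 = 41.1808, so v = 6.4172 m/s.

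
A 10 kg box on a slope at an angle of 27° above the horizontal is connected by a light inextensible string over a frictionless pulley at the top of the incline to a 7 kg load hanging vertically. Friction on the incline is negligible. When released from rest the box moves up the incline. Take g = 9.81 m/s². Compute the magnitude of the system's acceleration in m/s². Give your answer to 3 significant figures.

For the box on the incline: the weight component along the slope is m₁g sin 27° = 10 × 9.81 × 0.4540 = 44.537 N and the normal force is N = m₁g cos 27° = 87.408 N.
Newton's second law for the box (up-slope positive): T − 44.537 = 10 a. For the hanging load (downward positive): 7 × 9.81 − T = 7 a.
Adding the two equations eliminates T: 24.133 = 17 a, so a = 1.4196 m/s².

1.42 m/s²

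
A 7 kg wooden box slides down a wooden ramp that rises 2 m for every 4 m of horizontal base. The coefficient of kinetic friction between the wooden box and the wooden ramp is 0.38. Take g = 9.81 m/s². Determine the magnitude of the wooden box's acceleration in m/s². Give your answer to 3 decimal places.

Resolving the weight along the incline: the component pulling the wooden box down the slope is mg sin 26.57° = 7 × 9.81 × 0.4472 = 30.709 N, and the normal force is N = mg cos 26.57° = 7 × 9.81 × 0.8944 = 61.418 N.
Kinetic friction acts up the slope with magnitude f = μN = 0.38 × 61.418 = 23.339 N.
Net force along the incline is 30.709 − 23.339 = 7.370 N, so a = 7.370 / 7 = 1.0529 m/s².

1.053 m/s²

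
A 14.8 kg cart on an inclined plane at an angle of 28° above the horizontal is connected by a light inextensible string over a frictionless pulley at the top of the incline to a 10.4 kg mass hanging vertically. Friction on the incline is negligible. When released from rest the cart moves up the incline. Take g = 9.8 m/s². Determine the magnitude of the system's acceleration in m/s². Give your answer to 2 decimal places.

For the cart on the incline: the weight component along the slope is m₁g sin 28° = 14.8 × 9.8 × 0.4695 = 68.096 N and the normal force is N = m₁g cos 28° = 128.063 N.
Newton's second law for the cart (up-slope positive): T − 68.096 = 14.8 a. For the hanging mass (downward positive): 10.4 × 9.8 − T = 10.4 a.
Adding the two equations eliminates T: 33.824 = 25.2 a, so a = 1.3422 m/s².

1.34 m/s²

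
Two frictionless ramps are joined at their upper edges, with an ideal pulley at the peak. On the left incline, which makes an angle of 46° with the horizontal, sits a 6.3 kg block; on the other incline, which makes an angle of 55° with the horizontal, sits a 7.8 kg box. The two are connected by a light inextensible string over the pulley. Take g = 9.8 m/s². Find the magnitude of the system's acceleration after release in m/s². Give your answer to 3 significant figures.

Resolve each weight along its own incline: the 6.3 kg mass has component 6.3 × 9.8 × sin 46° = 44.412 N down its slope, and the 7.8 kg mass has 7.8 × 9.8 × sin 55° = 62.616 N down its slope.
The 7.8 kg side's 62.616 N exceeds the other side's 44.412 N, so that mass slides down and the 6.3 kg mass slides up. Taking that direction as positive, Newton's second law for the whole system gives 62.616 − 44.412 = (6.3 + 7.8) a, so a = 18.204 / 14.1 = 1.2911 m/s².

1.29 m/s²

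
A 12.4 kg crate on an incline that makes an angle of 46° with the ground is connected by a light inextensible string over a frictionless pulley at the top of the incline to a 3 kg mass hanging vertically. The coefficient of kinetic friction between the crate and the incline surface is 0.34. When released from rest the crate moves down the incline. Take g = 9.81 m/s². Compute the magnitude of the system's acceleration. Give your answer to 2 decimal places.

1.91 m/s²

For the crate on the incline: the weight component along the slope is m₁g sin 46° = 12.4 × 9.81 × 0.7193 = 87.499 N and the normal force is N = m₁g cos 46° = 84.501 N.
Kinetic friction opposes the crate's motion down the incline: f = μN = 0.34 × 84.501 = 28.730 N acting up the slope.
Newton's second law for the crate (down-slope positive): 87.499 − 28.730 − T = 12.4 a. For the hanging mass (upward positive): T − 3 × 9.81 = 3 a.
Adding the two equations eliminates T: 29.339 = 15.4 a, so a = 1.9051 m/s².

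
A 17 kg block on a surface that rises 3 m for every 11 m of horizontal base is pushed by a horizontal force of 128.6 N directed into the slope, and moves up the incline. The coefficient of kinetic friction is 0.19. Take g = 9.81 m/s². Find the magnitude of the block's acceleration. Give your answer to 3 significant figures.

The horizontal push has components F cos 15.26° = 128.6 × 0.9648 = 124.073 N up the incline and F sin 15.26° = 128.6 × 0.2631 = 33.835 N pressing into the surface.
The normal force is therefore N = mg cos 15.26° + F sin 15.26° = 160.900 + 33.835 = 194.735 N, and kinetic friction down the slope is μN = 0.19 × 194.735 = 37.000 N.
Along the incline: F cos 15.26° − mg sin 15.26° − μN = ma, so 124.073 − 43.877 − 37.000 = 17 a, giving a = 2.5409 m/s².

2.54 m/s²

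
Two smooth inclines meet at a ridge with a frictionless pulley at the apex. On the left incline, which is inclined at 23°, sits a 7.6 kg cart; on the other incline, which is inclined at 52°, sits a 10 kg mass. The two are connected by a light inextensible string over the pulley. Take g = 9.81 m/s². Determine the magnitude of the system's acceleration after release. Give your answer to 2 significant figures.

2.7 m/s²

Resolve each weight along its own incline: the 7.6 kg mass has component 7.6 × 9.81 × sin 23° = 29.131 N down its slope, and the 10 kg mass has 10 × 9.81 × sin 52° = 77.304 N down its slope.
The 10 kg side's 77.304 N exceeds the other side's 29.131 N, so that mass slides down and the 7.6 kg mass slides up. Taking that direction as positive, Newton's second law for the whole system gives 77.304 − 29.131 = (7.6 + 10) a, so a = 48.173 / 17.6 = 2.7371 m/s².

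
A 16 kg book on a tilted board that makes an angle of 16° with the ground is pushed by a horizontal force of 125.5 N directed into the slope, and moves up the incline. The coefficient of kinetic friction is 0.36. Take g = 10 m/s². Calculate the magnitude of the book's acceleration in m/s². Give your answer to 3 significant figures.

The horizontal push has components F cos 16° = 125.5 × 0.9613 = 120.643 N up the incline and F sin 16° = 125.5 × 0.2756 = 34.588 N pressing into the surface.
The normal force is therefore N = mg cos 16° + F sin 16° = 153.808 + 34.588 = 188.396 N, and kinetic friction down the slope is μN = 0.36 × 188.396 = 67.823 N.
Along the incline: F cos 16° − mg sin 16° − μN = ma, so 120.643 − 44.096 − 67.823 = 16 a, giving a = 0.5453 m/s².

0.545 m/s²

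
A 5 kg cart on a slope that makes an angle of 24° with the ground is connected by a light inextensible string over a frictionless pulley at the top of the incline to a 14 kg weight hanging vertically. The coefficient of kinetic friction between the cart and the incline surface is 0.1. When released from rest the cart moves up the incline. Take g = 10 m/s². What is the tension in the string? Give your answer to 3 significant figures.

55.2 N

For the cart on the incline: the weight component along the slope is m₁g sin 24° = 5 × 10 × 0.4067 = 20.335 N and the normal force is N = m₁g cos 24° = 45.677 N.
Kinetic friction opposes the cart's motion up the incline: f = μN = 0.1 × 45.677 = 4.568 N acting down the slope.
Newton's second law for the cart (up-slope positive): T − 20.335 − 4.568 = 5 a. For the hanging weight (downward positive): 14 × 10 − T = 14 a.
Adding the two equations eliminates T: 115.097 = 19 a, so a = 6.0577 m/s².
Then from the hanging weight's equation, T = 14 × (10 − 6.0577) = 55.192 N.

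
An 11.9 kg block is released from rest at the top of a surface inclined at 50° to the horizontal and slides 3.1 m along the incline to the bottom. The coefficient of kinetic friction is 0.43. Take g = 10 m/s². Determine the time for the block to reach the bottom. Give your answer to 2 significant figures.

1.1 s

The weight component along the incline is mg sin 50° = 91.159 N and the normal force is N = mg cos 50° = 76.492 N.
Friction up the slope is f = μN = 0.43 × 76.492 = 32.892 N, so the net downslope force is 91.159 − 32.892 = 58.267 N and a = 58.267 / 11.9 = 4.8964 m/s².
Starting from rest, L = ½at², so t = √(2L/a) = √(2 × 3.1 / 4.8964) = 1.1253 s.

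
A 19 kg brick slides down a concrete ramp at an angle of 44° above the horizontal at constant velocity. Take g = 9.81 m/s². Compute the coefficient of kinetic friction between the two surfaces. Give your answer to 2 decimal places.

At constant velocity the net force along the incline is zero: mg sin 44° = μ mg cos 44°.
So μ = tan 44° = 0.6947 / 0.7193 = 0.9658.

0.97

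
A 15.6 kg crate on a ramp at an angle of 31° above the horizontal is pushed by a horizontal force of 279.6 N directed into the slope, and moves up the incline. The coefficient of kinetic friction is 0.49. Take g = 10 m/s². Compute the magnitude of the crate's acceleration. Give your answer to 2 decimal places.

The horizontal push has components F cos 31° = 279.6 × 0.8572 = 239.673 N up the incline and F sin 31° = 279.6 × 0.5150 = 143.994 N pressing into the surface.
The normal force is therefore N = mg cos 31° + F sin 31° = 133.723 + 143.994 = 277.717 N, and kinetic friction down the slope is μN = 0.49 × 277.717 = 136.081 N.
Along the incline: F cos 31° − mg sin 31° − μN = ma, so 239.673 − 80.340 − 136.081 = 15.6 a, giving a = 1.4905 m/s².

1.49 m/s²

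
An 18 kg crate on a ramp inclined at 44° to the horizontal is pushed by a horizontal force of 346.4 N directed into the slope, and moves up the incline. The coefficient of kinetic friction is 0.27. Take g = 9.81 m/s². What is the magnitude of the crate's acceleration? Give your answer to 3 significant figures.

1.51 m/s²

The horizontal push has components F cos 44° = 346.4 × 0.7193 = 249.166 N up the incline and F sin 44° = 346.4 × 0.6947 = 240.644 N pressing into the surface.
The normal force is therefore N = mg cos 44° + F sin 44° = 127.014 + 240.644 = 367.658 N, and kinetic friction down the slope is μN = 0.27 × 367.658 = 99.268 N.
Along the incline: F cos 44° − mg sin 44° − μN = ma, so 249.166 − 122.670 − 99.268 = 18 a, giving a = 1.5127 m/s².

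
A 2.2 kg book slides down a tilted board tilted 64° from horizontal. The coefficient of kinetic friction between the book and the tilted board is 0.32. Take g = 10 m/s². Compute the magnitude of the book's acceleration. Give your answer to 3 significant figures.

7.59 m/s²

Resolving the weight along the incline: the component pulling the book down the slope is mg sin 64° = 2.2 × 10 × 0.8988 = 19.774 N, and the normal force is N = mg cos 64° = 2.2 × 10 × 0.4384 = 9.645 N.
Kinetic friction acts up the slope with magnitude f = μN = 0.32 × 9.645 = 3.086 N.
Net force along the incline is 19.774 − 3.086 = 16.688 N, so a = 16.688 / 2.2 = 7.5855 m/s².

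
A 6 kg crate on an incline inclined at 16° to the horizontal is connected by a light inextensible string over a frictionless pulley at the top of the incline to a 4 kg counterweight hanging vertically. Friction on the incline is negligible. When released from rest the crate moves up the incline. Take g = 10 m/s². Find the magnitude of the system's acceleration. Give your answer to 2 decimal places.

2.35 m/s²

For the crate on the incline: the weight component along the slope is m₁g sin 16° = 6 × 10 × 0.2756 = 16.536 N and the normal force is N = m₁g cos 16° = 57.676 N.
Newton's second law for the crate (up-slope positive): T − 16.536 = 6 a. For the hanging counterweight (downward positive): 4 × 10 − T = 4 a.
Adding the two equations eliminates T: 23.464 = 10 a, so a = 2.3464 m/s².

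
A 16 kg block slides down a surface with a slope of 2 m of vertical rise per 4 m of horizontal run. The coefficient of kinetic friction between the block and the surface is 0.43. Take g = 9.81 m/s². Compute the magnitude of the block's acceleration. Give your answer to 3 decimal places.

0.614 m/s²

Resolving the weight along the incline: the component pulling the block down the slope is mg sin 26.57° = 16 × 9.81 × 0.4472 = 70.193 N, and the normal force is N = mg cos 26.57° = 16 × 9.81 × 0.8944 = 140.385 N.
Kinetic friction acts up the slope with magnitude f = μN = 0.43 × 140.385 = 60.366 N.
Net force along the incline is 70.193 − 60.366 = 9.827 N, so a = 9.827 / 16 = 0.6142 m/s².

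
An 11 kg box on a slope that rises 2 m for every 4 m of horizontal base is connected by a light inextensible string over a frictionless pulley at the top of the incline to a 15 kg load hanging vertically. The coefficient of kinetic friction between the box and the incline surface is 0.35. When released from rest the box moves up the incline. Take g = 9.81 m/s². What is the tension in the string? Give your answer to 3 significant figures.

110 N

For the box on the incline: the weight component along the slope is m₁g sin 26.57° = 11 × 9.81 × 0.4472 = 48.257 N and the normal force is N = m₁g cos 26.57° = 96.518 N.
Kinetic friction opposes the box's motion up the incline: f = μN = 0.35 × 96.518 = 33.781 N acting down the slope.
Newton's second law for the box (up-slope positive): T − 48.257 − 33.781 = 11 a. For the hanging load (downward positive): 15 × 9.81 − T = 15 a.
Adding the two equations eliminates T: 65.112 = 26 a, so a = 2.5043 m/s².
Then from the hanging load's equation, T = 15 × (9.81 − 2.5043) = 109.585 N.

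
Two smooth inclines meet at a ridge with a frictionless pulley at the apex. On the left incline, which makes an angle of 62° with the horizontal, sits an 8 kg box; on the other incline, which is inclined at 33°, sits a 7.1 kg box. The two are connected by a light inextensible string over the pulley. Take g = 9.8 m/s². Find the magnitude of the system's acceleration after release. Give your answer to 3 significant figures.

Resolve each weight along its own incline: the 8 kg mass has component 8 × 9.8 × sin 62° = 69.223 N down its slope, and the 7.1 kg mass has 7.1 × 9.8 × sin 33° = 37.896 N down its slope.
The 8 kg side's 69.223 N exceeds the other side's 37.896 N, so that mass slides down and the 7.1 kg mass slides up. Taking that direction as positive, Newton's second law for the whole system gives 69.223 − 37.896 = (8 + 7.1) a, so a = 31.327 / 15.1 = 2.0746 m/s².

2.07 m/s²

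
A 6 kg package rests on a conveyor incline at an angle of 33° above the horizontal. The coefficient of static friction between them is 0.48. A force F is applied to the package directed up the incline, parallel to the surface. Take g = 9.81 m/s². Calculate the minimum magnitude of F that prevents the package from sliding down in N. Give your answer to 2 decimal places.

The normal force is N = mg cos 33° = 49.364 N. With F at its minimum the package is on the verge of sliding down, so static friction is at its maximum μ_s N = 0.48 × 49.364 = 23.695 N and acts up the slope.
Equilibrium along the incline: F + μ_s N = mg sin 33°, so F = 32.057 − 23.695 = 8.362 N.

8.36 N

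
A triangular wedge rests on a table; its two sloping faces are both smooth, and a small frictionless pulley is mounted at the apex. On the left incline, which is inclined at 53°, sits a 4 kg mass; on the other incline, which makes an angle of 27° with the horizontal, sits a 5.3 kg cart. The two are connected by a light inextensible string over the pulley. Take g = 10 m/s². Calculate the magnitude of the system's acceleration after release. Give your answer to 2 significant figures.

Resolve each weight along its own incline: the 4 kg mass has component 4 × 10 × sin 53° = 31.945 N down its slope, and the 5.3 kg mass has 5.3 × 10 × sin 27° = 24.061 N down its slope.
The 4 kg side's 31.945 N exceeds the other side's 24.061 N, so that mass slides down and the 5.3 kg mass slides up. Taking that direction as positive, Newton's second law for the whole system gives 31.945 − 24.061 = (4 + 5.3) a, so a = 7.884 / 9.3 = 0.8477 m/s².

0.85 m/s²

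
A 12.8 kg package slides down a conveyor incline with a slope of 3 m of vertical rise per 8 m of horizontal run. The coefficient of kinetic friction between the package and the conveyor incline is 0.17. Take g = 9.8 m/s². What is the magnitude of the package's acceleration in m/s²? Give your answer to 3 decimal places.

Resolving the weight along the incline: the component pulling the package down the slope is mg sin 20.56° = 12.8 × 9.8 × 0.3511 = 44.042 N, and the normal force is N = mg cos 20.56° = 12.8 × 9.8 × 0.9363 = 117.449 N.
Kinetic friction acts up the slope with magnitude f = μN = 0.17 × 117.449 = 19.966 N.
Net force along the incline is 44.042 − 19.966 = 24.076 N, so a = 24.076 / 12.8 = 1.8809 m/s².

1.881 m/s²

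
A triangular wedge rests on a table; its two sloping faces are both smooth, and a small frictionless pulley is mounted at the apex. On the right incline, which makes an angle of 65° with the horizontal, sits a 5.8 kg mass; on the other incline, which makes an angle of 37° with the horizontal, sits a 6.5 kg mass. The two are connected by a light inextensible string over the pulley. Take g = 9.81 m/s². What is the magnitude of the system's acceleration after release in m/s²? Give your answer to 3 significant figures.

Resolve each weight along its own incline: the 5.8 kg mass has component 5.8 × 9.81 × sin 65° = 51.567 N down its slope, and the 6.5 kg mass has 6.5 × 9.81 × sin 37° = 38.375 N down its slope.
The 5.8 kg side's 51.567 N exceeds the other side's 38.375 N, so that mass slides down and the 6.5 kg mass slides up. Taking that direction as positive, Newton's second law for the whole system gives 51.567 − 38.375 = (5.8 + 6.5) a, so a = 13.192 / 12.3 = 1.0725 m/s².

1.07 m/s²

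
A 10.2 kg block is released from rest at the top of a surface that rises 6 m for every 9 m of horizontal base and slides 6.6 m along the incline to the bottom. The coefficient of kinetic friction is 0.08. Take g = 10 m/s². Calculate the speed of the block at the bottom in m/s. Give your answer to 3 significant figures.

The weight component along the incline is mg sin 33.69° = 56.579 N and the normal force is N = mg cos 33.69° = 84.869 N.
Friction up the slope is f = μN = 0.08 × 84.869 = 6.790 N, so the net downslope force is 56.579 − 6.790 = 49.789 N and a = 49.789 / 10.2 = 4.8813 m/s².
Starting from rest over a distance of 6.6 m, v² = 2aL = 2 × 4.8813 × 6.6 = 64.4332, so v = 8.0270 m/s.

8.03 m/s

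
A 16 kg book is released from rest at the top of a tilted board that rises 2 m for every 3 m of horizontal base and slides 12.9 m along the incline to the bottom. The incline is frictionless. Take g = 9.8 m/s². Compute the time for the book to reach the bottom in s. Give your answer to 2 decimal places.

The weight component along the incline is mg sin 33.69° = 86.977 N and the normal force is N = mg cos 33.69° = 130.465 N.
With no friction, a = g sin 33.69° = 5.4361 m/s².
Starting from rest, L = ½at², so t = √(2L/a) = √(2 × 12.9 / 5.4361) = 2.1785 s.

2.18 s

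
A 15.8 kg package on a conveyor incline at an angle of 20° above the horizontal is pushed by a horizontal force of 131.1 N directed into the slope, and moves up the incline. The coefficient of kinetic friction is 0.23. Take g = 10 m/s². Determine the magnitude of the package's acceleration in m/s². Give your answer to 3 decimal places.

1.563 m/s²

The horizontal push has components F cos 20° = 131.1 × 0.9397 = 123.195 N up the incline and F sin 20° = 131.1 × 0.3420 = 44.836 N pressing into the surface.
The normal force is therefore N = mg cos 20° + F sin 20° = 148.473 + 44.836 = 193.309 N, and kinetic friction down the slope is μN = 0.23 × 193.309 = 44.461 N.
Along the incline: F cos 20° − mg sin 20° − μN = ma, so 123.195 − 54.036 − 44.461 = 15.8 a, giving a = 1.5632 m/s².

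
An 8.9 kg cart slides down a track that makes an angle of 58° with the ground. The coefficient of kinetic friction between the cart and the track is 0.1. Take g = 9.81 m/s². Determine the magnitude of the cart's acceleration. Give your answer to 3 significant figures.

Resolving the weight along the incline: the component pulling the cart down the slope is mg sin 58° = 8.9 × 9.81 × 0.8480 = 74.038 N, and the normal force is N = mg cos 58° = 8.9 × 9.81 × 0.5299 = 46.265 N.
Kinetic friction acts up the slope with magnitude f = μN = 0.1 × 46.265 = 4.627 N.
Net force along the incline is 74.038 − 4.627 = 69.411 N, so a = 69.411 / 8.9 = 7.7990 m/s².

7.80 m/s²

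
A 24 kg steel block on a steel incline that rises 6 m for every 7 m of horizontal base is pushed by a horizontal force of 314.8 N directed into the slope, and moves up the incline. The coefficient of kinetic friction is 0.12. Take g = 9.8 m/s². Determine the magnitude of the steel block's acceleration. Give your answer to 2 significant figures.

1.7 m/s²

The horizontal push has components F cos 40.60° = 314.8 × 0.7593 = 239.028 N up the incline and F sin 40.60° = 314.8 × 0.6508 = 204.872 N pressing into the surface.
The normal force is therefore N = mg cos 40.60° + F sin 40.60° = 178.587 + 204.872 = 383.459 N, and kinetic friction down the slope is μN = 0.12 × 383.459 = 46.015 N.
Along the incline: F cos 40.60° − mg sin 40.60° − μN = ma, so 239.028 − 153.068 − 46.015 = 24 a, giving a = 1.6644 m/s².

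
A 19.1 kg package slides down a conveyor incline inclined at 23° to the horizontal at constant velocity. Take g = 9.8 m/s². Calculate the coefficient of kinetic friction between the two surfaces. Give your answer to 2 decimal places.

0.42

At constant velocity the net force along the incline is zero: mg sin 23° = μ mg cos 23°.
So μ = tan 23° = 0.3907 / 0.9205 = 0.4244.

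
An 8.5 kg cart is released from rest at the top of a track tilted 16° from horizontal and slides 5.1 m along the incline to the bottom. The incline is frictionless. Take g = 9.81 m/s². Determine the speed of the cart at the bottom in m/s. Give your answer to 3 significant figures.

The weight component along the incline is mg sin 16° = 22.984 N and the normal force is N = mg cos 16° = 80.155 N.
With no friction, a = g sin 16° = 2.7040 m/s².
Starting from rest over a distance of 5.1 m, v² = 2aL = 2 × 2.7040 × 5.1 = 27.5808, so v = 5.2517 m/s.

5.25 m/s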